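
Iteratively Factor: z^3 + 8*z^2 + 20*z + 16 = (z + 2)*(z^2 + 6*z + 8) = (z + 2)^2*(z + 4)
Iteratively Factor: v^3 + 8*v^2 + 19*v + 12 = (v + 1)*(v^2 + 7*v + 12) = (v + 1)*(v + 3)*(v + 4)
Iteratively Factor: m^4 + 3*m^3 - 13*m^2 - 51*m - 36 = (m + 1)*(m^3 + 2*m^2 - 15*m - 36) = (m + 1)*(m + 3)*(m^2 - m - 12) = (m - 4)*(m + 1)*(m + 3)*(m + 3)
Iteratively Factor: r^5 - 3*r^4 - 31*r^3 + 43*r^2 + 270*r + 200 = (r - 5)*(r^4 + 2*r^3 - 21*r^2 - 62*r - 40) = (r - 5)*(r + 1)*(r^3 + r^2 - 22*r - 40) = (r - 5)*(r + 1)*(r + 4)*(r^2 - 3*r - 10) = (r - 5)*(r + 1)*(r + 2)*(r + 4)*(r - 5)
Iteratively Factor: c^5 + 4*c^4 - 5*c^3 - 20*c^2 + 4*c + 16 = (c + 4)*(c^4 - 5*c^2 + 4) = (c + 2)*(c + 4)*(c^3 - 2*c^2 - c + 2) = (c - 1)*(c + 2)*(c + 4)*(c^2 - c - 2) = (c - 2)*(c - 1)*(c + 2)*(c + 4)*(c + 1)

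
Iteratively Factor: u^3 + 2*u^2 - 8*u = (u)*(u^2 + 2*u - 8) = u*(u - 2)*(u + 4)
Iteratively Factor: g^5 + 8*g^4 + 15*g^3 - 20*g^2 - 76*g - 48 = (g + 2)*(g^4 + 6*g^3 + 3*g^2 - 26*g - 24) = (g + 1)*(g + 2)*(g^3 + 5*g^2 - 2*g - 24) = (g + 1)*(g + 2)*(g + 3)*(g^2 + 2*g - 8) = (g + 1)*(g + 2)*(g + 3)*(g + 4)*(g - 2)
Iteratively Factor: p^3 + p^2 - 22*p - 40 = (p + 4)*(p^2 - 3*p - 10) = (p + 2)*(p + 4)*(p - 5)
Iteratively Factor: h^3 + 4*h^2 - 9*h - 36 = (h - 3)*(h^2 + 7*h + 12) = (h - 3)*(h + 3)*(h + 4)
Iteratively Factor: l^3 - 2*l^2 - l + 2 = (l - 2)*(l^2 - 1) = (l - 2)*(l + 1)*(l - 1)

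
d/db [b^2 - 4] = 2*b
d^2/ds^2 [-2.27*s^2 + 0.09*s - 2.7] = -4.54000000000000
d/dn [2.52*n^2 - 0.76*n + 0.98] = 5.04*n - 0.76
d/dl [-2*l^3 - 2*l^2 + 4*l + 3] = -6*l^2 - 4*l + 4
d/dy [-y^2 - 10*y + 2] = -2*y - 10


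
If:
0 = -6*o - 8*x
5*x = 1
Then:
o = -4/15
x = 1/5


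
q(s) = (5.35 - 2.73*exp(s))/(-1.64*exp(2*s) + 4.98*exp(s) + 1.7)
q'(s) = (5.35 - 2.73*exp(s))*(3.28*exp(2*s) - 4.98*exp(s))/(-1.64*exp(2*s) + 4.98*exp(s) + 1.7)^2 - 2.73*exp(s)/(-1.64*exp(2*s) + 4.98*exp(s) + 1.7) = (-4.4772*exp(2*s) + 17.548*exp(s) - 31.284)*exp(s)/(2.6896*exp(4*s) - 16.3344*exp(3*s) + 19.2244*exp(2*s) + 16.932*exp(s) + 2.89)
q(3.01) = 0.09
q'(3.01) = -0.09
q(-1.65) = 1.86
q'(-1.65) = -0.80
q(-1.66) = 1.87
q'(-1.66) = -0.80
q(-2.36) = 2.36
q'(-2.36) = -0.60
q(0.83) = -0.20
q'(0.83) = -1.66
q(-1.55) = 1.78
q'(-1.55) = -0.82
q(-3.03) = 2.69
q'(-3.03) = -0.39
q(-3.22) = 2.76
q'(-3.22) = -0.34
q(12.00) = 0.00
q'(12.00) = 0.00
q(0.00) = 0.52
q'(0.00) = -0.72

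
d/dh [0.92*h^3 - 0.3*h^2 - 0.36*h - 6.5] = 2.76*h^2 - 0.6*h - 0.36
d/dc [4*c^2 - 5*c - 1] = 8*c - 5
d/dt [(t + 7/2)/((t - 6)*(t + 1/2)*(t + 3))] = (-8*t^3 - 32*t^2 + 70*t + 237)/(4*t^6 - 20*t^5 - 131*t^4 + 318*t^3 + 1701*t^2 + 1404*t + 324)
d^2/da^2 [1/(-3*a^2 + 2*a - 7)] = 2*(9*a^2 - 6*a - 4*(3*a - 1)^2 + 21)/(3*a^2 - 2*a + 7)^3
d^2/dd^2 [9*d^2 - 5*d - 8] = 18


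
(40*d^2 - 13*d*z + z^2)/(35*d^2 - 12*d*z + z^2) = (-8*d + z)/(-7*d + z)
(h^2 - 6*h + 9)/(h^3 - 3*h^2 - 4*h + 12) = (h - 3)/(h^2 - 4)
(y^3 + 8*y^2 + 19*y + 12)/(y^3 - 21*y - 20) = (y + 3)/(y - 5)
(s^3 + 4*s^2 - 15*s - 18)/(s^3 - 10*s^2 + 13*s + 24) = (s + 6)/(s - 8)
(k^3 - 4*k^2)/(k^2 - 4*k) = k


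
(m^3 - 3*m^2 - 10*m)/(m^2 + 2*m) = m - 5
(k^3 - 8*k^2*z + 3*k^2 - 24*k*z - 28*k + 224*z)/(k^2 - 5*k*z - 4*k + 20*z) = (-k^2 + 8*k*z - 7*k + 56*z)/(-k + 5*z)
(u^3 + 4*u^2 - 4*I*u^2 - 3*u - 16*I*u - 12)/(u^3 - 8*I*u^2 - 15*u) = (u^2 + u*(4 - I) - 4*I)/(u*(u - 5*I))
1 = 1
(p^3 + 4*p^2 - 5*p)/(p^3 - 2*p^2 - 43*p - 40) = p*(p - 1)/(p^2 - 7*p - 8)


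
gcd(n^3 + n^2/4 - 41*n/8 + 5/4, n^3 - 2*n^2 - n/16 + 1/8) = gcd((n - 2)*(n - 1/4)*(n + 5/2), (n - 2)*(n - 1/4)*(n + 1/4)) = n^2 - 9*n/4 + 1/2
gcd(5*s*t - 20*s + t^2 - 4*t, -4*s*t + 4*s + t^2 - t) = 1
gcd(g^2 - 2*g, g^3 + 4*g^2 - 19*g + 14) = g - 2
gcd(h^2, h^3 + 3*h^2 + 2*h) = h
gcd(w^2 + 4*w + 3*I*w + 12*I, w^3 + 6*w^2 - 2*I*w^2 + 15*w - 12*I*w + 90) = w + 3*I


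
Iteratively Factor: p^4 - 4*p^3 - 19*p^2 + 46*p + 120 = (p + 2)*(p^3 - 6*p^2 - 7*p + 60) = (p + 2)*(p + 3)*(p^2 - 9*p + 20) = (p - 4)*(p + 2)*(p + 3)*(p - 5)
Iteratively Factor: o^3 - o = (o)*(o^2 - 1) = o*(o + 1)*(o - 1)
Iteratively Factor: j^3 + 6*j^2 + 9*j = (j + 3)*(j^2 + 3*j) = (j + 3)^2*(j)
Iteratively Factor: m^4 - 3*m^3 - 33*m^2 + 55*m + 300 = (m - 5)*(m^3 + 2*m^2 - 23*m - 60) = (m - 5)*(m + 4)*(m^2 - 2*m - 15) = (m - 5)*(m + 3)*(m + 4)*(m - 5)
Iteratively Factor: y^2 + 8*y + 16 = (y + 4)*(y + 4)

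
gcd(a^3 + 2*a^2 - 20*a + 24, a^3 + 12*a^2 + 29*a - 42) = a + 6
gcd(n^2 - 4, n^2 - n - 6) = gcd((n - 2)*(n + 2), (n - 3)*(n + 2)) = n + 2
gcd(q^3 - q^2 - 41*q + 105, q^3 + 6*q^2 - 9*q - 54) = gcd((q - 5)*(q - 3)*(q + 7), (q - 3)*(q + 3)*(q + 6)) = q - 3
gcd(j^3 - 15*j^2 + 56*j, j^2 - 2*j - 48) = j - 8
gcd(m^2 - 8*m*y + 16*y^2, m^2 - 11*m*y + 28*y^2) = -m + 4*y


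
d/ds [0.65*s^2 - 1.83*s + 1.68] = 1.3*s - 1.83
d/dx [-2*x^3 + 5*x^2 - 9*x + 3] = -6*x^2 + 10*x - 9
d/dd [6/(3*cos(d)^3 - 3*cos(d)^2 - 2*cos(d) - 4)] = 96*(-9*sin(d)^2 - 6*cos(d) + 7)*sin(d)/(12*sin(d)^2 + cos(d) + 3*cos(3*d) - 28)^2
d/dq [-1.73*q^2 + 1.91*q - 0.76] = 1.91 - 3.46*q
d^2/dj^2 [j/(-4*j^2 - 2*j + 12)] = (-j*(4*j + 1)^2 + (6*j + 1)*(2*j^2 + j - 6))/(2*j^2 + j - 6)^3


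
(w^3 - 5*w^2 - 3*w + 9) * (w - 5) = w^4 - 10*w^3 + 22*w^2 + 24*w - 45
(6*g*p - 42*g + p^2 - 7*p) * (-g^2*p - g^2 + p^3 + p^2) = -6*g^3*p^2 + 36*g^3*p + 42*g^3 - g^2*p^3 + 6*g^2*p^2 + 7*g^2*p + 6*g*p^4 - 36*g*p^3 - 42*g*p^2 + p^5 - 6*p^4 - 7*p^3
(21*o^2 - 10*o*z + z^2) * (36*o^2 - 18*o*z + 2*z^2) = 756*o^4 - 738*o^3*z + 258*o^2*z^2 - 38*o*z^3 + 2*z^4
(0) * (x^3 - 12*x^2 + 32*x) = 0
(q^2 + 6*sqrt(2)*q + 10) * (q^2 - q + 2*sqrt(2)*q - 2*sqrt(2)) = q^4 - q^3 + 8*sqrt(2)*q^3 - 8*sqrt(2)*q^2 + 34*q^2 - 34*q + 20*sqrt(2)*q - 20*sqrt(2)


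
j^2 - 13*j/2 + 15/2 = (j - 5)*(j - 3/2)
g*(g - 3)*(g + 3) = g^3 - 9*g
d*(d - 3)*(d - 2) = d^3 - 5*d^2 + 6*d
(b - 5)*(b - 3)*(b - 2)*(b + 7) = b^4 - 3*b^3 - 39*b^2 + 187*b - 210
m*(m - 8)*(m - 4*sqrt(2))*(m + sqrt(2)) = m^4 - 8*m^3 - 3*sqrt(2)*m^3 - 8*m^2 + 24*sqrt(2)*m^2 + 64*m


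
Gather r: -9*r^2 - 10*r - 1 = -9*r^2 - 10*r - 1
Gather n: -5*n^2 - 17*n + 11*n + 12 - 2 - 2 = -5*n^2 - 6*n + 8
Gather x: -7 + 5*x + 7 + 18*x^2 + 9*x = 18*x^2 + 14*x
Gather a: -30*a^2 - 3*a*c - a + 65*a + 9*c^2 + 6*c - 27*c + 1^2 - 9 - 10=-30*a^2 + a*(64 - 3*c) + 9*c^2 - 21*c - 18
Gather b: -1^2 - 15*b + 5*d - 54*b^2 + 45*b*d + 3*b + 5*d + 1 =-54*b^2 + b*(45*d - 12) + 10*d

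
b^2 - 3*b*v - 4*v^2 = (b - 4*v)*(b + v)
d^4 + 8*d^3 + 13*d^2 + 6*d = d*(d + 1)^2*(d + 6)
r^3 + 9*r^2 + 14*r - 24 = (r - 1)*(r + 4)*(r + 6)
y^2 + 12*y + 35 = (y + 5)*(y + 7)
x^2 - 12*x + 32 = (x - 8)*(x - 4)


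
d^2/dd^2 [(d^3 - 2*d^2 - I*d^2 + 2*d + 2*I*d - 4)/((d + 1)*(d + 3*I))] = (d^3*(-14 + 24*I) + d^2*(-96 + 54*I) + d*(-42 - 108*I) + 148 + 18*I)/(d^6 + d^5*(3 + 9*I) + d^4*(-24 + 27*I) - 80*d^3 + d^2*(-81 - 72*I) + d*(-27 - 81*I) - 27*I)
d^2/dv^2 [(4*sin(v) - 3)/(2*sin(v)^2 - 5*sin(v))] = (-16*sin(v)^2 + 8*sin(v) - 58 + 3/sin(v) + 180/sin(v)^2 - 150/sin(v)^3)/(2*sin(v) - 5)^3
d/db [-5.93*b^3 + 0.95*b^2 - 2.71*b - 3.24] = -17.79*b^2 + 1.9*b - 2.71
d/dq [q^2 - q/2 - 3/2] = 2*q - 1/2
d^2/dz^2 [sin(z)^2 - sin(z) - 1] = sin(z) + 2*cos(2*z)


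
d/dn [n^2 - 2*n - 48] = 2*n - 2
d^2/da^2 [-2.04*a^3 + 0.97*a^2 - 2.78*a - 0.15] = 1.94 - 12.24*a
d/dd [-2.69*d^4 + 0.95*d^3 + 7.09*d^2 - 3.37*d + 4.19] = -10.76*d^3 + 2.85*d^2 + 14.18*d - 3.37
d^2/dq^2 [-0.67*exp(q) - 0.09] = -0.67*exp(q)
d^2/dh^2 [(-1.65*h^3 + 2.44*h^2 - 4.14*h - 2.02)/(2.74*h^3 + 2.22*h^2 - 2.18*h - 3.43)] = (56.710328*h^6 - 245.623464*h^5 - 431.717688*h^4 + 16.987316*h^3 - 416.788116*h^2 - 360.869406*h + 69.362904)/(20.570824*h^9 + 50.000616*h^8 - 8.588256*h^7 - 145.87518*h^6 - 118.351032*h^5 + 103.866204*h^4 + 185.946214*h^3 + 29.452038*h^2 - 76.942446*h - 40.353607)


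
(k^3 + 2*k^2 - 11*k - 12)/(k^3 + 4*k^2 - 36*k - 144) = (k^2 - 2*k - 3)/(k^2 - 36)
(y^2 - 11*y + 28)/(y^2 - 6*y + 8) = (y - 7)/(y - 2)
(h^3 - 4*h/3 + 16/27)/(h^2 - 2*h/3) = h + 2/3 - 8/(9*h)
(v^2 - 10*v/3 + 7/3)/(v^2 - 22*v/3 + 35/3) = (v - 1)/(v - 5)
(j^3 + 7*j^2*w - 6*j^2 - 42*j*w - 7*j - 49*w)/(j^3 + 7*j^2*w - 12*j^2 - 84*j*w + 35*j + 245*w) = (j + 1)/(j - 5)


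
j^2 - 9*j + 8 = (j - 8)*(j - 1)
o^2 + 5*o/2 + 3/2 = (o + 1)*(o + 3/2)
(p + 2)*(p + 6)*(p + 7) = p^3 + 15*p^2 + 68*p + 84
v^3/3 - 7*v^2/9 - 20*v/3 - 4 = (v/3 + 1)*(v - 6)*(v + 2/3)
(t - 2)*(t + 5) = t^2 + 3*t - 10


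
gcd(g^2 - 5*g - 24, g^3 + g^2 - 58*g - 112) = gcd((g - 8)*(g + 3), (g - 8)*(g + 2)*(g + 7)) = g - 8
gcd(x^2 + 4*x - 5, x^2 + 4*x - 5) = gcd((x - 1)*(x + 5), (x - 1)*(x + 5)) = x^2 + 4*x - 5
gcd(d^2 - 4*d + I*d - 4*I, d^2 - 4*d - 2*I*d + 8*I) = d - 4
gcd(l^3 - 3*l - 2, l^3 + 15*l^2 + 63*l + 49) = l + 1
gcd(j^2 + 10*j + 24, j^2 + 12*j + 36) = j + 6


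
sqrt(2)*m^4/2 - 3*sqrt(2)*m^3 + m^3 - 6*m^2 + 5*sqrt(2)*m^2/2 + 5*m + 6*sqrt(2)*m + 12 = (m - 4)*(m - 3)*(m + sqrt(2))*(sqrt(2)*m/2 + sqrt(2)/2)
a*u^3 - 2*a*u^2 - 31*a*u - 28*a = (u - 7)*(u + 4)*(a*u + a)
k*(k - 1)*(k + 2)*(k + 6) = k^4 + 7*k^3 + 4*k^2 - 12*k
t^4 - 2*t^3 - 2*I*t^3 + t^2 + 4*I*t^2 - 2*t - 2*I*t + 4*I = (t - 2)*(t - 2*I)*(t - I)*(t + I)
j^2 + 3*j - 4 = (j - 1)*(j + 4)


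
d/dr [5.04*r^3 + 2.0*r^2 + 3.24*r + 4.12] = 15.12*r^2 + 4.0*r + 3.24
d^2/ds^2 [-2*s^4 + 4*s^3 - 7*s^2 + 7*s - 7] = -24*s^2 + 24*s - 14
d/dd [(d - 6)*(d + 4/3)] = 2*d - 14/3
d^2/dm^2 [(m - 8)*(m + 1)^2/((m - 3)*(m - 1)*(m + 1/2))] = 8*(-5*m^6 - 96*m^5 + 237*m^4 + 207*m^3 - 546*m^2 - 219*m - 82)/(8*m^9 - 84*m^8 + 318*m^7 - 475*m^6 + 66*m^5 + 429*m^4 - 190*m^3 - 153*m^2 + 54*m + 27)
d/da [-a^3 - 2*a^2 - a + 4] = -3*a^2 - 4*a - 1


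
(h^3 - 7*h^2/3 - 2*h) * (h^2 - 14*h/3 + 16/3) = h^5 - 7*h^4 + 128*h^3/9 - 28*h^2/9 - 32*h/3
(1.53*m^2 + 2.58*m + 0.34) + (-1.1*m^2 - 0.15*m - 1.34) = 0.43*m^2 + 2.43*m - 1.0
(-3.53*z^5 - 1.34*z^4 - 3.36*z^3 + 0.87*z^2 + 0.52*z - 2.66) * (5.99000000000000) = -21.1447*z^5 - 8.0266*z^4 - 20.1264*z^3 + 5.2113*z^2 + 3.1148*z - 15.9334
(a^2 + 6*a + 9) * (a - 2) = a^3 + 4*a^2 - 3*a - 18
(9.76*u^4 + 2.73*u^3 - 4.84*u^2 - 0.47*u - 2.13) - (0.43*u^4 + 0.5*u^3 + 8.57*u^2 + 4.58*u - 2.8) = 9.33*u^4 + 2.23*u^3 - 13.41*u^2 - 5.05*u + 0.67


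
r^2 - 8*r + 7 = (r - 7)*(r - 1)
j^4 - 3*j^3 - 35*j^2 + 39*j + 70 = (j - 7)*(j - 2)*(j + 1)*(j + 5)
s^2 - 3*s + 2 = (s - 2)*(s - 1)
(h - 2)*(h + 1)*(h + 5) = h^3 + 4*h^2 - 7*h - 10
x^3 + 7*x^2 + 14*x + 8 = (x + 1)*(x + 2)*(x + 4)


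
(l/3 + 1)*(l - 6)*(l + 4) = l^3/3 + l^2/3 - 10*l - 24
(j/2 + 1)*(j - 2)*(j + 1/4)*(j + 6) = j^4/2 + 25*j^3/8 - 5*j^2/4 - 25*j/2 - 3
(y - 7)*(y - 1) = y^2 - 8*y + 7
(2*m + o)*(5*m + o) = 10*m^2 + 7*m*o + o^2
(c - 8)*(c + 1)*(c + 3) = c^3 - 4*c^2 - 29*c - 24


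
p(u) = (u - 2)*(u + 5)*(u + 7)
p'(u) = (u - 2)*(u + 5) + (u - 2)*(u + 7) + (u + 5)*(u + 7)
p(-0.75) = -73.05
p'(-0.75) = -2.31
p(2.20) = 13.25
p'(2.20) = 69.52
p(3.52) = 136.24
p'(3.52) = 118.57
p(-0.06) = -70.62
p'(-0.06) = 9.81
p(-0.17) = -71.59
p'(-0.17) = 7.69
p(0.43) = -63.34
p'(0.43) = 20.15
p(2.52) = 37.23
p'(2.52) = 80.45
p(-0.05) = -70.53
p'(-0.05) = 10.01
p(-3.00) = -40.00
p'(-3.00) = -22.00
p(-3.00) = -40.00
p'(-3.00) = -22.00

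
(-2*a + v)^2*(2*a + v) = 8*a^3 - 4*a^2*v - 2*a*v^2 + v^3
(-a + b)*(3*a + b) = -3*a^2 + 2*a*b + b^2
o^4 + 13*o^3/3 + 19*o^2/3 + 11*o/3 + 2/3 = (o + 1/3)*(o + 1)^2*(o + 2)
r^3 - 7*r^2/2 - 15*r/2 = r*(r - 5)*(r + 3/2)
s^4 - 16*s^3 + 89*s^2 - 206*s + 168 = (s - 7)*(s - 4)*(s - 3)*(s - 2)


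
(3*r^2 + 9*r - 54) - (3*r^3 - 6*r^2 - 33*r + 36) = -3*r^3 + 9*r^2 + 42*r - 90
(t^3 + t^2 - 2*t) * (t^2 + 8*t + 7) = t^5 + 9*t^4 + 13*t^3 - 9*t^2 - 14*t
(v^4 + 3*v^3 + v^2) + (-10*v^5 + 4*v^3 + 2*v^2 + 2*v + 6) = -10*v^5 + v^4 + 7*v^3 + 3*v^2 + 2*v + 6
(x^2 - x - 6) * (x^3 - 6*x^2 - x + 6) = x^5 - 7*x^4 - x^3 + 43*x^2 - 36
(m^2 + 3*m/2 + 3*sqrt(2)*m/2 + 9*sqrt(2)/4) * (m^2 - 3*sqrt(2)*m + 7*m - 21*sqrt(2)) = m^4 - 3*sqrt(2)*m^3/2 + 17*m^3/2 - 51*sqrt(2)*m^2/4 + 3*m^2/2 - 153*m/2 - 63*sqrt(2)*m/4 - 189/2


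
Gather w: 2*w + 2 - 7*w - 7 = -5*w - 5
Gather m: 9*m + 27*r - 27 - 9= 9*m + 27*r - 36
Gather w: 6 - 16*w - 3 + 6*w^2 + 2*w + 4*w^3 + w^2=4*w^3 + 7*w^2 - 14*w + 3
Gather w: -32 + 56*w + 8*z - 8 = 56*w + 8*z - 40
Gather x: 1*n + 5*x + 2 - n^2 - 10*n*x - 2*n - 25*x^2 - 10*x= -n^2 - n - 25*x^2 + x*(-10*n - 5) + 2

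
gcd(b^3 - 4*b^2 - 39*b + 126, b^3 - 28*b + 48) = b + 6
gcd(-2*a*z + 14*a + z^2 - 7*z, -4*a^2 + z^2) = -2*a + z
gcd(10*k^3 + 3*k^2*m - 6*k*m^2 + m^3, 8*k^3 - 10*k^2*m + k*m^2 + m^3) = 2*k - m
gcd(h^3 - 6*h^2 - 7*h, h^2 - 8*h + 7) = h - 7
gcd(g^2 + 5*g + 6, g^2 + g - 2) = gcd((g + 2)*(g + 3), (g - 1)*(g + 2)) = g + 2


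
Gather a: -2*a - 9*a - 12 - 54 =-11*a - 66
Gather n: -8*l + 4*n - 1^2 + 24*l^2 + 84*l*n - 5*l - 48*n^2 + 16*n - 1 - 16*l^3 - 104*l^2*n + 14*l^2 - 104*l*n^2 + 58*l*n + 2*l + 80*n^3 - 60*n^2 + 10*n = -16*l^3 + 38*l^2 - 11*l + 80*n^3 + n^2*(-104*l - 108) + n*(-104*l^2 + 142*l + 30) - 2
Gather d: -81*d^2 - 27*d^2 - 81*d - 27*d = -108*d^2 - 108*d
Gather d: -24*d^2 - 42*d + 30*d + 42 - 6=-24*d^2 - 12*d + 36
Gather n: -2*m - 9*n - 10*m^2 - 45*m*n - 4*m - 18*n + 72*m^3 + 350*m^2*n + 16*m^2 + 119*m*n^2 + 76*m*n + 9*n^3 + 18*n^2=72*m^3 + 6*m^2 - 6*m + 9*n^3 + n^2*(119*m + 18) + n*(350*m^2 + 31*m - 27)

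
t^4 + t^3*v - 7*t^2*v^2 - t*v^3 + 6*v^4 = (t - 2*v)*(t - v)*(t + v)*(t + 3*v)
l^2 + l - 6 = (l - 2)*(l + 3)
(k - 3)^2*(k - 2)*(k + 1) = k^4 - 7*k^3 + 13*k^2 + 3*k - 18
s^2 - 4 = (s - 2)*(s + 2)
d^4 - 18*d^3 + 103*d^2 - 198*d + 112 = (d - 8)*(d - 7)*(d - 2)*(d - 1)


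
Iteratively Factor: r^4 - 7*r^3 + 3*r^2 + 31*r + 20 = (r - 4)*(r^3 - 3*r^2 - 9*r - 5) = (r - 4)*(r + 1)*(r^2 - 4*r - 5) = (r - 4)*(r + 1)^2*(r - 5)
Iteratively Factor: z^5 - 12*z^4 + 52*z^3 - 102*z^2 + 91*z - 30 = (z - 2)*(z^4 - 10*z^3 + 32*z^2 - 38*z + 15) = (z - 2)*(z - 1)*(z^3 - 9*z^2 + 23*z - 15) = (z - 3)*(z - 2)*(z - 1)*(z^2 - 6*z + 5) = (z - 3)*(z - 2)*(z - 1)^2*(z - 5)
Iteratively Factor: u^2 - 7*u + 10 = (u - 5)*(u - 2)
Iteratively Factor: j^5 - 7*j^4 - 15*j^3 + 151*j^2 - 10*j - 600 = (j + 4)*(j^4 - 11*j^3 + 29*j^2 + 35*j - 150) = (j - 5)*(j + 4)*(j^3 - 6*j^2 - j + 30) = (j - 5)^2*(j + 4)*(j^2 - j - 6) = (j - 5)^2*(j + 2)*(j + 4)*(j - 3)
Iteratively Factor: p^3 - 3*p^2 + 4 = (p - 2)*(p^2 - p - 2) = (p - 2)^2*(p + 1)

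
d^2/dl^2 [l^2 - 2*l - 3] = 2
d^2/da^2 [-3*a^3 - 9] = -18*a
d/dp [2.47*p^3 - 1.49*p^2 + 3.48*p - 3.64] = 7.41*p^2 - 2.98*p + 3.48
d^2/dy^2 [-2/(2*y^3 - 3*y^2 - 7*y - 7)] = 4*(3*(2*y - 1)*(-2*y^3 + 3*y^2 + 7*y + 7) + (-6*y^2 + 6*y + 7)^2)/(-2*y^3 + 3*y^2 + 7*y + 7)^3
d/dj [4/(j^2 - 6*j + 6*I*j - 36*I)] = 8*(-j + 3 - 3*I)/(j^2 - 6*j + 6*I*j - 36*I)^2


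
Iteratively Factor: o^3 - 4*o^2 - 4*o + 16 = (o - 4)*(o^2 - 4) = (o - 4)*(o - 2)*(o + 2)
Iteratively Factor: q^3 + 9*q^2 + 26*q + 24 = (q + 2)*(q^2 + 7*q + 12) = (q + 2)*(q + 3)*(q + 4)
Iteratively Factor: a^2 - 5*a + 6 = (a - 2)*(a - 3)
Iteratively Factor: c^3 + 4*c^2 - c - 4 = (c + 4)*(c^2 - 1) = (c + 1)*(c + 4)*(c - 1)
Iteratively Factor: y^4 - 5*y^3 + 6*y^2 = (y)*(y^3 - 5*y^2 + 6*y) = y*(y - 2)*(y^2 - 3*y) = y*(y - 3)*(y - 2)*(y)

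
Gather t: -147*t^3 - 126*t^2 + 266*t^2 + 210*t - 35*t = -147*t^3 + 140*t^2 + 175*t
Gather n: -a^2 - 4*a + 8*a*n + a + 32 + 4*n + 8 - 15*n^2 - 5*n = -a^2 - 3*a - 15*n^2 + n*(8*a - 1) + 40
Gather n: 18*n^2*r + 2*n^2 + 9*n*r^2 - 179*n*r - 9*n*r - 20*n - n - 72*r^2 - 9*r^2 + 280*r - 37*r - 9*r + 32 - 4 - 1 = n^2*(18*r + 2) + n*(9*r^2 - 188*r - 21) - 81*r^2 + 234*r + 27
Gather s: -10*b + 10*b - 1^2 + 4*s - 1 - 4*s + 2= 0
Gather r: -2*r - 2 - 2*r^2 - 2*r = -2*r^2 - 4*r - 2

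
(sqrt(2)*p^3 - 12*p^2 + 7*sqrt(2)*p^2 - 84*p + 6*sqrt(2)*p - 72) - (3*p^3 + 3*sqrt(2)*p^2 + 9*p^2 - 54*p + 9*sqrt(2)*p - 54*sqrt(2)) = -3*p^3 + sqrt(2)*p^3 - 21*p^2 + 4*sqrt(2)*p^2 - 30*p - 3*sqrt(2)*p - 72 + 54*sqrt(2)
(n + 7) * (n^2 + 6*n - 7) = n^3 + 13*n^2 + 35*n - 49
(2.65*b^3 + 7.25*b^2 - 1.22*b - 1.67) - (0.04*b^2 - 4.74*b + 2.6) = 2.65*b^3 + 7.21*b^2 + 3.52*b - 4.27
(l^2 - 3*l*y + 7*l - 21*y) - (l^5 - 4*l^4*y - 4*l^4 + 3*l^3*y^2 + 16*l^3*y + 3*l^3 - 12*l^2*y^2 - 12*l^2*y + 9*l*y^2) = -l^5 + 4*l^4*y + 4*l^4 - 3*l^3*y^2 - 16*l^3*y - 3*l^3 + 12*l^2*y^2 + 12*l^2*y + l^2 - 9*l*y^2 - 3*l*y + 7*l - 21*y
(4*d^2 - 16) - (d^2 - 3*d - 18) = 3*d^2 + 3*d + 2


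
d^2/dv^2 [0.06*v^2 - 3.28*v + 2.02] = 0.120000000000000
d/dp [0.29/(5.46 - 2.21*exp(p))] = 0.6409*exp(p)/(2.21*exp(p) - 5.46)^2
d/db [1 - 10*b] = -10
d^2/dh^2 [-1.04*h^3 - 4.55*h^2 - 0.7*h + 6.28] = -6.24*h - 9.1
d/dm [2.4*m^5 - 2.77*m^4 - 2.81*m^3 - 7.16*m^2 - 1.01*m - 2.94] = 12.0*m^4 - 11.08*m^3 - 8.43*m^2 - 14.32*m - 1.01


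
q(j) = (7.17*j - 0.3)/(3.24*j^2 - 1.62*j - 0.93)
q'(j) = (1.62 - 6.48*j)*(7.17*j - 0.3)/(3.24*j^2 - 1.62*j - 0.93)^2 + 7.17/(3.24*j^2 - 1.62*j - 0.93)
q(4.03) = 0.63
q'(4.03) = -0.18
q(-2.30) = -0.84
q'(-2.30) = -0.34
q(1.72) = 2.05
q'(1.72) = -2.11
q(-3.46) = -0.58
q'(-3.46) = -0.15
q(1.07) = 7.05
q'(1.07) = -28.94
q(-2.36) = -0.82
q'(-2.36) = -0.32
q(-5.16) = -0.40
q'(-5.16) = -0.07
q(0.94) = 15.70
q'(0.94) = -153.75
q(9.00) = 0.26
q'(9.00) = -0.03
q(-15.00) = -0.14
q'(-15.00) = -0.01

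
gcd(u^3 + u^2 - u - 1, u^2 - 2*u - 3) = u + 1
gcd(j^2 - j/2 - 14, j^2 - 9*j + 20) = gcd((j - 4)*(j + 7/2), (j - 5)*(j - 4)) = j - 4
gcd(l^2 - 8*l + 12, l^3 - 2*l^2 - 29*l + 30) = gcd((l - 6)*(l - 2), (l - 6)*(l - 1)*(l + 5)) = l - 6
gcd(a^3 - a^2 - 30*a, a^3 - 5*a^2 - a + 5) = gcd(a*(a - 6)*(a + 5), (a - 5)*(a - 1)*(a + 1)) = 1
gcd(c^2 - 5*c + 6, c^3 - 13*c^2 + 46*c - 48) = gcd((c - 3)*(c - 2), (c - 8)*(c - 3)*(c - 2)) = c^2 - 5*c + 6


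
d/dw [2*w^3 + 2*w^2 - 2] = 2*w*(3*w + 2)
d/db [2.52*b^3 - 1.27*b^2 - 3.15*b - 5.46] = 7.56*b^2 - 2.54*b - 3.15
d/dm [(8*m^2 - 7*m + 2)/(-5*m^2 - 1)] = (-35*m^2 + 4*m + 7)/(25*m^4 + 10*m^2 + 1)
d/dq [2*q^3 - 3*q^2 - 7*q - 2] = 6*q^2 - 6*q - 7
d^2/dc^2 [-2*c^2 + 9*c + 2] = -4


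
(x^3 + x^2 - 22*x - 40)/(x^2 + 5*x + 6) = (x^2 - x - 20)/(x + 3)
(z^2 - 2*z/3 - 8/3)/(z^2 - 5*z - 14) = (-3*z^2 + 2*z + 8)/(3*(-z^2 + 5*z + 14))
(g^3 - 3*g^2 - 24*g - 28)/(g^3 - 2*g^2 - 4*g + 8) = (g^2 - 5*g - 14)/(g^2 - 4*g + 4)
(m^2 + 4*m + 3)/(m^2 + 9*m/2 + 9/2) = 2*(m + 1)/(2*m + 3)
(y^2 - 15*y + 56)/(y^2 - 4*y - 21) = (y - 8)/(y + 3)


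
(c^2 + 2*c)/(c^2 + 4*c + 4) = c/(c + 2)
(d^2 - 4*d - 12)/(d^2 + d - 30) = (d^2 - 4*d - 12)/(d^2 + d - 30)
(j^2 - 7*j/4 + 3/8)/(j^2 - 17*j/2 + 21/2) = (j - 1/4)/(j - 7)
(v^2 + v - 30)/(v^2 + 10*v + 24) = (v - 5)/(v + 4)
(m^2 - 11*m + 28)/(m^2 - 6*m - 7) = (m - 4)/(m + 1)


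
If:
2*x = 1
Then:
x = 1/2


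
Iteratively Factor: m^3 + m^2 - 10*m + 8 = (m - 2)*(m^2 + 3*m - 4) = (m - 2)*(m + 4)*(m - 1)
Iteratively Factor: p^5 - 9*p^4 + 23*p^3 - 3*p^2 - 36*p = (p + 1)*(p^4 - 10*p^3 + 33*p^2 - 36*p) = p*(p + 1)*(p^3 - 10*p^2 + 33*p - 36) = p*(p - 3)*(p + 1)*(p^2 - 7*p + 12) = p*(p - 3)^2*(p + 1)*(p - 4)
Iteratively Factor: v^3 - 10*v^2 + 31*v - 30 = (v - 5)*(v^2 - 5*v + 6) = (v - 5)*(v - 2)*(v - 3)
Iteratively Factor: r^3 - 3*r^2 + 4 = (r - 2)*(r^2 - r - 2) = (r - 2)*(r + 1)*(r - 2)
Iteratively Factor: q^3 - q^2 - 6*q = (q)*(q^2 - q - 6) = q*(q - 3)*(q + 2)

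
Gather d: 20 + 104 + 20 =144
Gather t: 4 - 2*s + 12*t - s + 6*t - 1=-3*s + 18*t + 3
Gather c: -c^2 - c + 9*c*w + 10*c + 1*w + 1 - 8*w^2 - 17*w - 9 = -c^2 + c*(9*w + 9) - 8*w^2 - 16*w - 8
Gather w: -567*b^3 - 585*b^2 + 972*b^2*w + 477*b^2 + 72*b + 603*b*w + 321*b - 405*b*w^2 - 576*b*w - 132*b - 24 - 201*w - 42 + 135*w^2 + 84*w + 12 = -567*b^3 - 108*b^2 + 261*b + w^2*(135 - 405*b) + w*(972*b^2 + 27*b - 117) - 54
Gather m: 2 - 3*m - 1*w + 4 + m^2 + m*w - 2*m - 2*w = m^2 + m*(w - 5) - 3*w + 6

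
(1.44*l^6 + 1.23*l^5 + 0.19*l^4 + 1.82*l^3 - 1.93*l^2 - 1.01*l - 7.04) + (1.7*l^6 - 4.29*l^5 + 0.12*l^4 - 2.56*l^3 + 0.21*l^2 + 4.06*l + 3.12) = 3.14*l^6 - 3.06*l^5 + 0.31*l^4 - 0.74*l^3 - 1.72*l^2 + 3.05*l - 3.92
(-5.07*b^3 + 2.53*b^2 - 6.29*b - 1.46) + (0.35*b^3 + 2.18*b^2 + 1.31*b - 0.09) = -4.72*b^3 + 4.71*b^2 - 4.98*b - 1.55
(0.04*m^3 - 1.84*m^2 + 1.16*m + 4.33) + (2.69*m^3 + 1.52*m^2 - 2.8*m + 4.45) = 2.73*m^3 - 0.32*m^2 - 1.64*m + 8.78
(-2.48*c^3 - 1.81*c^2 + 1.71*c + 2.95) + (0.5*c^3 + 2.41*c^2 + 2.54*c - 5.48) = -1.98*c^3 + 0.6*c^2 + 4.25*c - 2.53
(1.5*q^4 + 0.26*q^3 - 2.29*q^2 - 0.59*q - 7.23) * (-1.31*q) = -1.965*q^5 - 0.3406*q^4 + 2.9999*q^3 + 0.7729*q^2 + 9.4713*q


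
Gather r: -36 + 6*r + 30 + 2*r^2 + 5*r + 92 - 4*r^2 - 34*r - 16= -2*r^2 - 23*r + 70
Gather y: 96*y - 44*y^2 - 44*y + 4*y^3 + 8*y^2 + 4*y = 4*y^3 - 36*y^2 + 56*y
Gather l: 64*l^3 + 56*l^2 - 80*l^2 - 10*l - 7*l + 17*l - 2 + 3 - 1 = 64*l^3 - 24*l^2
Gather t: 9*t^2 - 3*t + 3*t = 9*t^2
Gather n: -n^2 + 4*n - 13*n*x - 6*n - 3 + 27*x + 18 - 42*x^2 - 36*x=-n^2 + n*(-13*x - 2) - 42*x^2 - 9*x + 15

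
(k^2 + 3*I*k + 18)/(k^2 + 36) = (k - 3*I)/(k - 6*I)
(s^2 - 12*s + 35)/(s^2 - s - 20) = (s - 7)/(s + 4)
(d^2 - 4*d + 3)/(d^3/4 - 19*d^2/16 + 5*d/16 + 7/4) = 16*(d^2 - 4*d + 3)/(4*d^3 - 19*d^2 + 5*d + 28)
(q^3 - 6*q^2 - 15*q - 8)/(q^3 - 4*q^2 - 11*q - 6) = (q - 8)/(q - 6)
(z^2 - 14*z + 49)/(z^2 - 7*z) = (z - 7)/z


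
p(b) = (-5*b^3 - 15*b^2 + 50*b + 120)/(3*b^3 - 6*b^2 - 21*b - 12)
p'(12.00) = 0.08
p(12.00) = -2.49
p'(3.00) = 3.65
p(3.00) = 0.00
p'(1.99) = 1.67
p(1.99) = -2.24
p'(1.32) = 2.04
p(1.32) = -3.43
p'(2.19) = 1.73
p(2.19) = -1.90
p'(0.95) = 2.77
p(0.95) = -4.30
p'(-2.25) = -0.73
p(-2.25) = 0.39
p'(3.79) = 72.86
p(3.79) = 12.33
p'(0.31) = 6.78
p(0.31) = -7.05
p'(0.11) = 10.23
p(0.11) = -8.72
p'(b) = (-15*b^2 - 30*b + 50)/(3*b^3 - 6*b^2 - 21*b - 12) + (-9*b^2 + 12*b + 21)*(-5*b^3 - 15*b^2 + 50*b + 120)/(3*b^3 - 6*b^2 - 21*b - 12)^2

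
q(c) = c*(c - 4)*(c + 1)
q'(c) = c*(c - 4) + c*(c + 1) + (c - 4)*(c + 1)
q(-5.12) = -192.38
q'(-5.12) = 105.36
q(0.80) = -4.61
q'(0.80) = -6.88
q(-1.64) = -5.92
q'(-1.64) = 13.91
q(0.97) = -5.79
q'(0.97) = -7.00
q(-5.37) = -219.88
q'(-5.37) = 114.73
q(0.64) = -3.53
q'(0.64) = -6.61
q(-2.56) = -26.20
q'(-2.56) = 31.02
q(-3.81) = -83.61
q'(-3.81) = 62.41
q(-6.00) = -300.00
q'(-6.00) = 140.00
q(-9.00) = -936.00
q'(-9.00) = 293.00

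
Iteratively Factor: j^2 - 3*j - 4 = (j - 4)*(j + 1)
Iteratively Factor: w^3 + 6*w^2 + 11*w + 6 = (w + 2)*(w^2 + 4*w + 3) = (w + 2)*(w + 3)*(w + 1)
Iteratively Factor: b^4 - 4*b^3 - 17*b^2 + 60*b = (b)*(b^3 - 4*b^2 - 17*b + 60) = b*(b + 4)*(b^2 - 8*b + 15) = b*(b - 5)*(b + 4)*(b - 3)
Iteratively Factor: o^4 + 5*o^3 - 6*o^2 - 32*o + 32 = (o + 4)*(o^3 + o^2 - 10*o + 8) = (o + 4)^2*(o^2 - 3*o + 2) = (o - 1)*(o + 4)^2*(o - 2)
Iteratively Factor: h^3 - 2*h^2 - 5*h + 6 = (h + 2)*(h^2 - 4*h + 3) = (h - 3)*(h + 2)*(h - 1)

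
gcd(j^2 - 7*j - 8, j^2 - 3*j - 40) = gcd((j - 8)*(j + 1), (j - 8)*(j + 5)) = j - 8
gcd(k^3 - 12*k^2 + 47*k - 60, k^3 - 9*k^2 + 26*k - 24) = k^2 - 7*k + 12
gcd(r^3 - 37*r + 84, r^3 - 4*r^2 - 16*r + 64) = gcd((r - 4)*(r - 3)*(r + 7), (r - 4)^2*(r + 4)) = r - 4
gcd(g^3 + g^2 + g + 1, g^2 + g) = g + 1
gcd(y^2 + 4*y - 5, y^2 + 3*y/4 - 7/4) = y - 1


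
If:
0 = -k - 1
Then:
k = -1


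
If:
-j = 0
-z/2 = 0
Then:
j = 0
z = 0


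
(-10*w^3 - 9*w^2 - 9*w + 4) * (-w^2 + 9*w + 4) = 10*w^5 - 81*w^4 - 112*w^3 - 121*w^2 + 16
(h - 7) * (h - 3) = h^2 - 10*h + 21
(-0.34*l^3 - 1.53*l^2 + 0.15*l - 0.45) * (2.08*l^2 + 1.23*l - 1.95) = -0.7072*l^5 - 3.6006*l^4 - 0.9069*l^3 + 2.232*l^2 - 0.846*l + 0.8775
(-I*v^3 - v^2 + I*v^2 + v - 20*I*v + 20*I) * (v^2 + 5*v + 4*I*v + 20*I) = -I*v^5 + 3*v^4 - 4*I*v^4 + 12*v^3 - 19*I*v^3 + 65*v^2 - 96*I*v^2 + 320*v + 120*I*v - 400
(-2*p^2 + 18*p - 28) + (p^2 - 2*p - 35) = -p^2 + 16*p - 63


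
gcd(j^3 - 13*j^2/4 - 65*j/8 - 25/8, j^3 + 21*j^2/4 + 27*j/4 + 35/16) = j^2 + 7*j/4 + 5/8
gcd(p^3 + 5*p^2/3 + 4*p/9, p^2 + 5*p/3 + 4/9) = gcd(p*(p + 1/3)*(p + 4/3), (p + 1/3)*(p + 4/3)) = p^2 + 5*p/3 + 4/9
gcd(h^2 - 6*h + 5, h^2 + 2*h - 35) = h - 5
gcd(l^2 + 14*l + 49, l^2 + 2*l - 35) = l + 7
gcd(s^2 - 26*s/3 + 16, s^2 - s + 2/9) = 1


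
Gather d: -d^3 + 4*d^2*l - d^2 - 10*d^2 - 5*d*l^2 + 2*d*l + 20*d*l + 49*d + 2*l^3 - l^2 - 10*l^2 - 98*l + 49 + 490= -d^3 + d^2*(4*l - 11) + d*(-5*l^2 + 22*l + 49) + 2*l^3 - 11*l^2 - 98*l + 539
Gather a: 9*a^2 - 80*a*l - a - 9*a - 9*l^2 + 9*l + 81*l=9*a^2 + a*(-80*l - 10) - 9*l^2 + 90*l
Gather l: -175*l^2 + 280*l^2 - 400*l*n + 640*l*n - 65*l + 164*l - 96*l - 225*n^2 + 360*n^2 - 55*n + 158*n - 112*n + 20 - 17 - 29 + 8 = 105*l^2 + l*(240*n + 3) + 135*n^2 - 9*n - 18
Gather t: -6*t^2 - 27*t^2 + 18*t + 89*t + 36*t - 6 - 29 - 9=-33*t^2 + 143*t - 44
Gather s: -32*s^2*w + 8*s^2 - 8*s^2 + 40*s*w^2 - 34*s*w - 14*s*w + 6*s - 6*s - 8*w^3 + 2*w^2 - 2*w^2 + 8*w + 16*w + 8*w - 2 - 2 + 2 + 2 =-32*s^2*w + s*(40*w^2 - 48*w) - 8*w^3 + 32*w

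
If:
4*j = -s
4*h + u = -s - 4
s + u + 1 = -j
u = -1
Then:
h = -3/4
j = 0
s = 0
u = -1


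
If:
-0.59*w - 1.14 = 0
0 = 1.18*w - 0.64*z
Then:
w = -1.93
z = -3.56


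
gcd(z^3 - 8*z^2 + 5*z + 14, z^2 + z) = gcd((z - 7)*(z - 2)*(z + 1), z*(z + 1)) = z + 1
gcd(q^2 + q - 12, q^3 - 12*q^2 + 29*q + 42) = 1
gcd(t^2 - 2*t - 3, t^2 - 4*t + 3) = t - 3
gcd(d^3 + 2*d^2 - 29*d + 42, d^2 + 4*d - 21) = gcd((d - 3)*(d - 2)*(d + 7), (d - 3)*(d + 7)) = d^2 + 4*d - 21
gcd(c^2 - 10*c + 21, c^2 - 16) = 1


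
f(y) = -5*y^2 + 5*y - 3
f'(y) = 5 - 10*y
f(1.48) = -6.55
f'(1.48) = -9.80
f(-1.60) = -23.80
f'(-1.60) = 21.00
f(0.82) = -2.26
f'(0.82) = -3.20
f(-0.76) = -9.69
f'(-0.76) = 12.60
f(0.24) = -2.09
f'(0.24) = 2.60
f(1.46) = -6.36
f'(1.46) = -9.60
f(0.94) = -2.72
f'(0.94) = -4.40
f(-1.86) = -29.60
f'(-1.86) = 23.60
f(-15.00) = -1203.00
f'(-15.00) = 155.00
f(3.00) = -33.00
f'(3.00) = -25.00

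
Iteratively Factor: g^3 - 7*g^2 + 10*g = (g)*(g^2 - 7*g + 10) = g*(g - 2)*(g - 5)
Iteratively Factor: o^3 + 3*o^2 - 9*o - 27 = (o - 3)*(o^2 + 6*o + 9) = (o - 3)*(o + 3)*(o + 3)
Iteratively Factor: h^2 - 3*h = (h - 3)*(h)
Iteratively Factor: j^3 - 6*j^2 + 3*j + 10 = (j + 1)*(j^2 - 7*j + 10) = (j - 5)*(j + 1)*(j - 2)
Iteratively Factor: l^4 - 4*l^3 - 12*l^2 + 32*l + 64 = (l - 4)*(l^3 - 12*l - 16) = (l - 4)^2*(l^2 + 4*l + 4) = (l - 4)^2*(l + 2)*(l + 2)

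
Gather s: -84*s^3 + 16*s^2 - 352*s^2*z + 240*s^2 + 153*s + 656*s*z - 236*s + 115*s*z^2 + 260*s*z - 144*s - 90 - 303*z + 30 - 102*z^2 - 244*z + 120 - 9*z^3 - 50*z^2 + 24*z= -84*s^3 + s^2*(256 - 352*z) + s*(115*z^2 + 916*z - 227) - 9*z^3 - 152*z^2 - 523*z + 60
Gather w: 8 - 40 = -32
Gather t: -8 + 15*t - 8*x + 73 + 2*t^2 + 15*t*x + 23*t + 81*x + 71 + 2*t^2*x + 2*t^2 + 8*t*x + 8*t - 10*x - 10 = t^2*(2*x + 4) + t*(23*x + 46) + 63*x + 126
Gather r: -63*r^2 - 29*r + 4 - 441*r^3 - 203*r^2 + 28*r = -441*r^3 - 266*r^2 - r + 4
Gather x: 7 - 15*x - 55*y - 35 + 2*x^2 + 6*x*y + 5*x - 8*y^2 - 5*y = 2*x^2 + x*(6*y - 10) - 8*y^2 - 60*y - 28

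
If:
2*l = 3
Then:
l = 3/2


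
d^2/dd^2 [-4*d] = 0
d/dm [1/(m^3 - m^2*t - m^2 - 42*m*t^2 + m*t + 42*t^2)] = (-3*m^2 + 2*m*t + 2*m + 42*t^2 - t)/(m^3 - m^2*t - m^2 - 42*m*t^2 + m*t + 42*t^2)^2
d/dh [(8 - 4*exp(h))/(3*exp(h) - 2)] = -16*exp(h)/(3*exp(h) - 2)^2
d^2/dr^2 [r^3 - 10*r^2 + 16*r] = 6*r - 20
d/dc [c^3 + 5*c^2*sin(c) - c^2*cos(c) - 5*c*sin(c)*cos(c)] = c^2*sin(c) + 5*c^2*cos(c) + 3*c^2 + 10*c*sin(c) - 2*c*cos(c) - 5*c*cos(2*c) - 5*sin(2*c)/2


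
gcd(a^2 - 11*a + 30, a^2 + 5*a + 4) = 1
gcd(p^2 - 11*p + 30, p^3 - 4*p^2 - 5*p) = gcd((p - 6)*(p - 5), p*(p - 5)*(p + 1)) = p - 5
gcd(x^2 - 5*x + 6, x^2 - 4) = x - 2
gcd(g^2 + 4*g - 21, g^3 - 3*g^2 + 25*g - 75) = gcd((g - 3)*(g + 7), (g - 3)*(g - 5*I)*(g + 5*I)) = g - 3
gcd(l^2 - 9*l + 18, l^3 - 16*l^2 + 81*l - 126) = l^2 - 9*l + 18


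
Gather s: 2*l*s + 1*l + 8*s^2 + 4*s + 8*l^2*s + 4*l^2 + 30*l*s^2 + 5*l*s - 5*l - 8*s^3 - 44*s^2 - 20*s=4*l^2 - 4*l - 8*s^3 + s^2*(30*l - 36) + s*(8*l^2 + 7*l - 16)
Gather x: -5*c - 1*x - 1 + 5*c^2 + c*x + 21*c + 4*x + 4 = 5*c^2 + 16*c + x*(c + 3) + 3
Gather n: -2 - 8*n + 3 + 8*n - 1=0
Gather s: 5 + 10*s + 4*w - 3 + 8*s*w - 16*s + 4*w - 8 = s*(8*w - 6) + 8*w - 6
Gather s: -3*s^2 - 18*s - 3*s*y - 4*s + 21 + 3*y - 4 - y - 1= -3*s^2 + s*(-3*y - 22) + 2*y + 16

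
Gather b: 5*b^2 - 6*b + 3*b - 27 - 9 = 5*b^2 - 3*b - 36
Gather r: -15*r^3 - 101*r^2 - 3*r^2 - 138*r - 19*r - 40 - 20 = -15*r^3 - 104*r^2 - 157*r - 60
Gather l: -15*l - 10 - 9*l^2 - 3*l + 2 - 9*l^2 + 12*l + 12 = -18*l^2 - 6*l + 4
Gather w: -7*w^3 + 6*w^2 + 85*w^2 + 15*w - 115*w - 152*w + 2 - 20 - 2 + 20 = -7*w^3 + 91*w^2 - 252*w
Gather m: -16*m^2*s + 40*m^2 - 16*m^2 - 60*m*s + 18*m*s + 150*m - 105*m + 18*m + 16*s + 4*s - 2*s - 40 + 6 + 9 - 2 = m^2*(24 - 16*s) + m*(63 - 42*s) + 18*s - 27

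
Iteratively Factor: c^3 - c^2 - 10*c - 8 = (c + 2)*(c^2 - 3*c - 4) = (c + 1)*(c + 2)*(c - 4)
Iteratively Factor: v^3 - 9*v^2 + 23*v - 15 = (v - 5)*(v^2 - 4*v + 3) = (v - 5)*(v - 1)*(v - 3)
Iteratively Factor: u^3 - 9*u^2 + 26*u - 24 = (u - 4)*(u^2 - 5*u + 6) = (u - 4)*(u - 2)*(u - 3)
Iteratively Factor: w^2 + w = (w)*(w + 1)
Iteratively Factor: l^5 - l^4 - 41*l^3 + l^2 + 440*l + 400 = (l + 4)*(l^4 - 5*l^3 - 21*l^2 + 85*l + 100) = (l + 4)^2*(l^3 - 9*l^2 + 15*l + 25) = (l - 5)*(l + 4)^2*(l^2 - 4*l - 5) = (l - 5)^2*(l + 4)^2*(l + 1)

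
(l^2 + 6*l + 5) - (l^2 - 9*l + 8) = 15*l - 3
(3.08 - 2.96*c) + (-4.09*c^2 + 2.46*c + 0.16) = -4.09*c^2 - 0.5*c + 3.24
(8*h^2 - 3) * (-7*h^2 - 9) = -56*h^4 - 51*h^2 + 27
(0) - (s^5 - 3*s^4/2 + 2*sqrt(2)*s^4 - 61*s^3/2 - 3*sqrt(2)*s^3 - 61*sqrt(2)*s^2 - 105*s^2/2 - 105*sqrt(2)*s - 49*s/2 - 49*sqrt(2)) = -s^5 - 2*sqrt(2)*s^4 + 3*s^4/2 + 3*sqrt(2)*s^3 + 61*s^3/2 + 105*s^2/2 + 61*sqrt(2)*s^2 + 49*s/2 + 105*sqrt(2)*s + 49*sqrt(2)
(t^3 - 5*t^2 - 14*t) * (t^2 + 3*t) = t^5 - 2*t^4 - 29*t^3 - 42*t^2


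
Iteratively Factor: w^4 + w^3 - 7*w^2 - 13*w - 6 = (w + 2)*(w^3 - w^2 - 5*w - 3) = (w + 1)*(w + 2)*(w^2 - 2*w - 3) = (w + 1)^2*(w + 2)*(w - 3)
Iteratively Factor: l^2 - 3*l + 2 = (l - 1)*(l - 2)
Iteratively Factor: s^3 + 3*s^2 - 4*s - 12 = (s + 2)*(s^2 + s - 6) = (s - 2)*(s + 2)*(s + 3)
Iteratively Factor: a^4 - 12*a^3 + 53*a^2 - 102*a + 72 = (a - 3)*(a^3 - 9*a^2 + 26*a - 24) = (a - 3)*(a - 2)*(a^2 - 7*a + 12) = (a - 3)^2*(a - 2)*(a - 4)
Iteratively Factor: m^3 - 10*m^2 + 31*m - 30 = (m - 5)*(m^2 - 5*m + 6) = (m - 5)*(m - 3)*(m - 2)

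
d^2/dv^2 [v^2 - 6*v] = 2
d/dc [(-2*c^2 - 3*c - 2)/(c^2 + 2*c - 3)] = (-c^2 + 16*c + 13)/(c^4 + 4*c^3 - 2*c^2 - 12*c + 9)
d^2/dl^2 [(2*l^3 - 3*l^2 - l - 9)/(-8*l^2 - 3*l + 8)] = 2*(-154*l^3 + 2448*l^2 + 456*l + 873)/(512*l^6 + 576*l^5 - 1320*l^4 - 1125*l^3 + 1320*l^2 + 576*l - 512)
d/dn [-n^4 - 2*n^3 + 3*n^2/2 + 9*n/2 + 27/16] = -4*n^3 - 6*n^2 + 3*n + 9/2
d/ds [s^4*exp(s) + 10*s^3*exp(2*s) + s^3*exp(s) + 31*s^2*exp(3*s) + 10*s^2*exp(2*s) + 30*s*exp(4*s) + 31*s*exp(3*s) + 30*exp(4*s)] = (s^4 + 20*s^3*exp(s) + 5*s^3 + 93*s^2*exp(2*s) + 50*s^2*exp(s) + 3*s^2 + 120*s*exp(3*s) + 155*s*exp(2*s) + 20*s*exp(s) + 150*exp(3*s) + 31*exp(2*s))*exp(s)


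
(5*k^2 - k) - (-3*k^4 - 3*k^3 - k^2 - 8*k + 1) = 3*k^4 + 3*k^3 + 6*k^2 + 7*k - 1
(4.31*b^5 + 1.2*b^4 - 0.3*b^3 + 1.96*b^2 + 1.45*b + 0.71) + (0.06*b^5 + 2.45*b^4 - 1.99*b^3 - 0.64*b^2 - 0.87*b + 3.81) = 4.37*b^5 + 3.65*b^4 - 2.29*b^3 + 1.32*b^2 + 0.58*b + 4.52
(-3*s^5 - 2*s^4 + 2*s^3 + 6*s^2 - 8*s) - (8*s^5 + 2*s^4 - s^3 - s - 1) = -11*s^5 - 4*s^4 + 3*s^3 + 6*s^2 - 7*s + 1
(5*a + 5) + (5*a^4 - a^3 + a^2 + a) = 5*a^4 - a^3 + a^2 + 6*a + 5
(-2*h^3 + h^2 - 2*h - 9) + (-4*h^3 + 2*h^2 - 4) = -6*h^3 + 3*h^2 - 2*h - 13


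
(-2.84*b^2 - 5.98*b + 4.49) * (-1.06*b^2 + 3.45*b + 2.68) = 3.0104*b^4 - 3.4592*b^3 - 33.0016*b^2 - 0.535900000000002*b + 12.0332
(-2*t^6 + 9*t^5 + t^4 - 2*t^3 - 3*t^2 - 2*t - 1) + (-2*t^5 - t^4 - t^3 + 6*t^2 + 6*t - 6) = -2*t^6 + 7*t^5 - 3*t^3 + 3*t^2 + 4*t - 7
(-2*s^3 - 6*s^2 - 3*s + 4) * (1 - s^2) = 2*s^5 + 6*s^4 + s^3 - 10*s^2 - 3*s + 4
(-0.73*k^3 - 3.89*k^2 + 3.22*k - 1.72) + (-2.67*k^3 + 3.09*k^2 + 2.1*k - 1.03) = -3.4*k^3 - 0.8*k^2 + 5.32*k - 2.75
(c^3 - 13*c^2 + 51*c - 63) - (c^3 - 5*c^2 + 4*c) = -8*c^2 + 47*c - 63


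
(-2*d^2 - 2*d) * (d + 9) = -2*d^3 - 20*d^2 - 18*d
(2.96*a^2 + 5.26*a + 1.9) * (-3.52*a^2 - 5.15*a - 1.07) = -10.4192*a^4 - 33.7592*a^3 - 36.9442*a^2 - 15.4132*a - 2.033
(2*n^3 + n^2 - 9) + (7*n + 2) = 2*n^3 + n^2 + 7*n - 7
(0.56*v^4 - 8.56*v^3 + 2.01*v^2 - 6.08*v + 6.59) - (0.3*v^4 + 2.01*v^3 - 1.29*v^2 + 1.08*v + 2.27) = 0.26*v^4 - 10.57*v^3 + 3.3*v^2 - 7.16*v + 4.32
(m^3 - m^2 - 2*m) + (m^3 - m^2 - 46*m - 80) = 2*m^3 - 2*m^2 - 48*m - 80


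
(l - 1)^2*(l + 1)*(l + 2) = l^4 + l^3 - 3*l^2 - l + 2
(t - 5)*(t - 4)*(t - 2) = t^3 - 11*t^2 + 38*t - 40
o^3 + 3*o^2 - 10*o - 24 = (o - 3)*(o + 2)*(o + 4)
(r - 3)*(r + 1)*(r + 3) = r^3 + r^2 - 9*r - 9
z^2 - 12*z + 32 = (z - 8)*(z - 4)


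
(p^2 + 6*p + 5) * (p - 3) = p^3 + 3*p^2 - 13*p - 15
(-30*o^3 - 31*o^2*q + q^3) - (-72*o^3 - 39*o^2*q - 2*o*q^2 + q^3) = 42*o^3 + 8*o^2*q + 2*o*q^2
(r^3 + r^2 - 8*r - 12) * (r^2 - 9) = r^5 + r^4 - 17*r^3 - 21*r^2 + 72*r + 108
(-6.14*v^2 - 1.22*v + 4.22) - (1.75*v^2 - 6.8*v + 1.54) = -7.89*v^2 + 5.58*v + 2.68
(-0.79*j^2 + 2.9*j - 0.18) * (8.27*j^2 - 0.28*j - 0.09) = -6.5333*j^4 + 24.2042*j^3 - 2.2295*j^2 - 0.2106*j + 0.0162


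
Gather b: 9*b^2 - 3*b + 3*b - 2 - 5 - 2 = 9*b^2 - 9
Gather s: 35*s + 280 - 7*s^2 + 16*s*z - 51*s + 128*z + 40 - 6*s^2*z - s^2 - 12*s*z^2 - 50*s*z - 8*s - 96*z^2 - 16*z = s^2*(-6*z - 8) + s*(-12*z^2 - 34*z - 24) - 96*z^2 + 112*z + 320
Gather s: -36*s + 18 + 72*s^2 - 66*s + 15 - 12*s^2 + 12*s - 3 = 60*s^2 - 90*s + 30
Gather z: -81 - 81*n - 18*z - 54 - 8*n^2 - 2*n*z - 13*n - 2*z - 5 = -8*n^2 - 94*n + z*(-2*n - 20) - 140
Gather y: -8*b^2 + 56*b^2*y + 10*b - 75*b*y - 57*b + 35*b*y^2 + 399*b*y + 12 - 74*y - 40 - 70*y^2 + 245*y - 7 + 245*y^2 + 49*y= -8*b^2 - 47*b + y^2*(35*b + 175) + y*(56*b^2 + 324*b + 220) - 35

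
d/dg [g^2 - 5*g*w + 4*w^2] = 2*g - 5*w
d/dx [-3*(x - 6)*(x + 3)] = 9 - 6*x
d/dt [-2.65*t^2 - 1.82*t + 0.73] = -5.3*t - 1.82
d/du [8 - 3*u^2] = -6*u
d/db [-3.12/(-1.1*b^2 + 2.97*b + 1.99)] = (9.2664 - 6.864*b)/(-1.1*b^2 + 2.97*b + 1.99)^2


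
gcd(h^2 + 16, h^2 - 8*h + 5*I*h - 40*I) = 1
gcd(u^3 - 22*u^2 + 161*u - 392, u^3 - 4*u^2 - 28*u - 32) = u - 8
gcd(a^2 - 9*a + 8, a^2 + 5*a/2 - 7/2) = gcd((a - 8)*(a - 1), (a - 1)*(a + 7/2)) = a - 1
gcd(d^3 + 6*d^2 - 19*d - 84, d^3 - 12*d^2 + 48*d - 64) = d - 4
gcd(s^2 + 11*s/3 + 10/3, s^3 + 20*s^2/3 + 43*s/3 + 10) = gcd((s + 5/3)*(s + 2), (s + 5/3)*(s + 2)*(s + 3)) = s^2 + 11*s/3 + 10/3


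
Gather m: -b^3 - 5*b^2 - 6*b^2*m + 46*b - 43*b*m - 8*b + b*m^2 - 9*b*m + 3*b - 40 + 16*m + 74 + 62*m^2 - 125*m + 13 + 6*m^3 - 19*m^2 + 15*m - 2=-b^3 - 5*b^2 + 41*b + 6*m^3 + m^2*(b + 43) + m*(-6*b^2 - 52*b - 94) + 45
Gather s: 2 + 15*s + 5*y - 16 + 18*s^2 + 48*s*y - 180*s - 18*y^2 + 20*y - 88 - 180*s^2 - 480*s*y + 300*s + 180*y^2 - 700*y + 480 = -162*s^2 + s*(135 - 432*y) + 162*y^2 - 675*y + 378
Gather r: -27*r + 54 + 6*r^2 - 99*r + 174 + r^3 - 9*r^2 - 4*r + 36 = r^3 - 3*r^2 - 130*r + 264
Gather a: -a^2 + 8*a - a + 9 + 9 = -a^2 + 7*a + 18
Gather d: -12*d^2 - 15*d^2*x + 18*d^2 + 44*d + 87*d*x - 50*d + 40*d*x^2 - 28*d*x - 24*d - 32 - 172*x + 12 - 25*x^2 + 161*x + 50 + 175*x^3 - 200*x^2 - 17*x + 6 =d^2*(6 - 15*x) + d*(40*x^2 + 59*x - 30) + 175*x^3 - 225*x^2 - 28*x + 36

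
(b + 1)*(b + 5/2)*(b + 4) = b^3 + 15*b^2/2 + 33*b/2 + 10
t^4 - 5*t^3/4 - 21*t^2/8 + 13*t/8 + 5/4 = (t - 2)*(t - 1)*(t + 1/2)*(t + 5/4)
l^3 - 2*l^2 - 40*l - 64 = (l - 8)*(l + 2)*(l + 4)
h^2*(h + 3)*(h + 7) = h^4 + 10*h^3 + 21*h^2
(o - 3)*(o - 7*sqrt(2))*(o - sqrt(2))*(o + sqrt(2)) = o^4 - 7*sqrt(2)*o^3 - 3*o^3 - 2*o^2 + 21*sqrt(2)*o^2 + 6*o + 14*sqrt(2)*o - 42*sqrt(2)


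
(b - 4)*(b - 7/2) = b^2 - 15*b/2 + 14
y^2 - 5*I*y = y*(y - 5*I)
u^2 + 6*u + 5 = (u + 1)*(u + 5)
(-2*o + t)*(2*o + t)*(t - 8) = -4*o^2*t + 32*o^2 + t^3 - 8*t^2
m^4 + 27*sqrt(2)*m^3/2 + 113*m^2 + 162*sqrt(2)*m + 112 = (m + sqrt(2)/2)*(m + 2*sqrt(2))*(m + 4*sqrt(2))*(m + 7*sqrt(2))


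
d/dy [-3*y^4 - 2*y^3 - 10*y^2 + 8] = 2*y*(-6*y^2 - 3*y - 10)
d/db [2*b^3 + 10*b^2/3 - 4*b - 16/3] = 6*b^2 + 20*b/3 - 4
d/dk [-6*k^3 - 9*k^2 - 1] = 18*k*(-k - 1)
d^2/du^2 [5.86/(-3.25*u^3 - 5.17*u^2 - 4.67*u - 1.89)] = ((114.27*u + 60.5924)*(3.25*u^3 + 5.17*u^2 + 4.67*u + 1.89) - 5.86*(9.75*u^2 + 10.34*u + 4.67)*(19.5*u^2 + 20.68*u + 9.34))/(3.25*u^3 + 5.17*u^2 + 4.67*u + 1.89)^3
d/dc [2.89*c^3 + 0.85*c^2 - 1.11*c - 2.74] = 8.67*c^2 + 1.7*c - 1.11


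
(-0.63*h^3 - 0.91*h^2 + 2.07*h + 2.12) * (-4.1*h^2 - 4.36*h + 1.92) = 2.583*h^5 + 6.4778*h^4 - 5.729*h^3 - 19.4644*h^2 - 5.2688*h + 4.0704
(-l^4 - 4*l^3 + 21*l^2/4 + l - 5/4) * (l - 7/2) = -l^5 - l^4/2 + 77*l^3/4 - 139*l^2/8 - 19*l/4 + 35/8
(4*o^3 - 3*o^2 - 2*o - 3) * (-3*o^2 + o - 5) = -12*o^5 + 13*o^4 - 17*o^3 + 22*o^2 + 7*o + 15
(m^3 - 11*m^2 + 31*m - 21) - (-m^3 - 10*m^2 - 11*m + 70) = 2*m^3 - m^2 + 42*m - 91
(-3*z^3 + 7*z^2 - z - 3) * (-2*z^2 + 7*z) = 6*z^5 - 35*z^4 + 51*z^3 - z^2 - 21*z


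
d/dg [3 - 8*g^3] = -24*g^2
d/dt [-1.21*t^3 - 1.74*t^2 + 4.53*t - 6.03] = -3.63*t^2 - 3.48*t + 4.53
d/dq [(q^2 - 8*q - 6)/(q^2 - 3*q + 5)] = (5*q^2 + 22*q - 58)/(q^4 - 6*q^3 + 19*q^2 - 30*q + 25)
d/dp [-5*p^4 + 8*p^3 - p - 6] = -20*p^3 + 24*p^2 - 1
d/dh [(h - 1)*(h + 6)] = 2*h + 5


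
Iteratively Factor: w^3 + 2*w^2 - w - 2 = (w + 1)*(w^2 + w - 2) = (w - 1)*(w + 1)*(w + 2)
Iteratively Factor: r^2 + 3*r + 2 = (r + 2)*(r + 1)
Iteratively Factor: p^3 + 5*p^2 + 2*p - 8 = (p - 1)*(p^2 + 6*p + 8) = (p - 1)*(p + 2)*(p + 4)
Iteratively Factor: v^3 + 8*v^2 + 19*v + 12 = (v + 3)*(v^2 + 5*v + 4) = (v + 3)*(v + 4)*(v + 1)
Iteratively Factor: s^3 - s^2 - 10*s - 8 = (s + 2)*(s^2 - 3*s - 4) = (s - 4)*(s + 2)*(s + 1)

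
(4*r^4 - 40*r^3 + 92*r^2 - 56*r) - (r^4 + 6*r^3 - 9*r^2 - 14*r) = 3*r^4 - 46*r^3 + 101*r^2 - 42*r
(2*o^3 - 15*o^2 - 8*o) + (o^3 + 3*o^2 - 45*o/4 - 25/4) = 3*o^3 - 12*o^2 - 77*o/4 - 25/4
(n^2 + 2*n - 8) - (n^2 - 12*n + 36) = 14*n - 44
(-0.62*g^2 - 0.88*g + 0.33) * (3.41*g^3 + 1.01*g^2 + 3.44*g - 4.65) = -2.1142*g^5 - 3.627*g^4 - 1.8963*g^3 + 0.1891*g^2 + 5.2272*g - 1.5345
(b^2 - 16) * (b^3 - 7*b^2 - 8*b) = b^5 - 7*b^4 - 24*b^3 + 112*b^2 + 128*b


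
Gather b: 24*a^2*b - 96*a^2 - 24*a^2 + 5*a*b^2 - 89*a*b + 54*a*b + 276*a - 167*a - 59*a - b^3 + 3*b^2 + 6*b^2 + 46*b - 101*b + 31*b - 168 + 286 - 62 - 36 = -120*a^2 + 50*a - b^3 + b^2*(5*a + 9) + b*(24*a^2 - 35*a - 24) + 20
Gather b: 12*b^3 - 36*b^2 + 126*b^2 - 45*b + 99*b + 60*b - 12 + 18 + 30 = 12*b^3 + 90*b^2 + 114*b + 36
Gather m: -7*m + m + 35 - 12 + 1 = 24 - 6*m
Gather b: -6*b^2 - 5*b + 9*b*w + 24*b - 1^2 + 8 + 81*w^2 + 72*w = -6*b^2 + b*(9*w + 19) + 81*w^2 + 72*w + 7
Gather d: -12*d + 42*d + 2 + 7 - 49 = 30*d - 40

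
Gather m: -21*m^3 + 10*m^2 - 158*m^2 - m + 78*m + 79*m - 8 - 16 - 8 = -21*m^3 - 148*m^2 + 156*m - 32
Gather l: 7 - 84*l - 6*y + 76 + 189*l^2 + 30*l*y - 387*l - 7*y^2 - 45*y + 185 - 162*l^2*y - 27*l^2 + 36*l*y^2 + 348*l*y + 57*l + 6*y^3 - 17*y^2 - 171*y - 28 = l^2*(162 - 162*y) + l*(36*y^2 + 378*y - 414) + 6*y^3 - 24*y^2 - 222*y + 240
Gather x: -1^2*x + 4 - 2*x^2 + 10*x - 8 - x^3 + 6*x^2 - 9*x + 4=-x^3 + 4*x^2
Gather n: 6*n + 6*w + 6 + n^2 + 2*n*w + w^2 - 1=n^2 + n*(2*w + 6) + w^2 + 6*w + 5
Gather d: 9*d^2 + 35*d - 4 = 9*d^2 + 35*d - 4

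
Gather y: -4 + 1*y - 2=y - 6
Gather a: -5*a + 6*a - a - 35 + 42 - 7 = 0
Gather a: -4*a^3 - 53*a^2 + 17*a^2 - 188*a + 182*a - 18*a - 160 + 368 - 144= -4*a^3 - 36*a^2 - 24*a + 64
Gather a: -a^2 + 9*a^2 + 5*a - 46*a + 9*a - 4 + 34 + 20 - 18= 8*a^2 - 32*a + 32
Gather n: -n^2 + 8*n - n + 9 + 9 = -n^2 + 7*n + 18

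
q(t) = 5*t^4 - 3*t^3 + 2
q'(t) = 20*t^3 - 9*t^2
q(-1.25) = 20.07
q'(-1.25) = -53.12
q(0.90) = 3.09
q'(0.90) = 7.29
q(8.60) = 25444.24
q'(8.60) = 12055.48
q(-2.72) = 336.05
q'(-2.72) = -469.06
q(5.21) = 3261.75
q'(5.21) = 2584.12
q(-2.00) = 106.00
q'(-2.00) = -196.00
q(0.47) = 1.93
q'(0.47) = 0.09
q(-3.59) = 971.32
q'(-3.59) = -1041.36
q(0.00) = 2.00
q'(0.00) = 0.00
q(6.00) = 5834.00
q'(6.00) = 3996.00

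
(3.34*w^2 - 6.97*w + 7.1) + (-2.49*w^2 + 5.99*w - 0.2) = 0.85*w^2 - 0.98*w + 6.9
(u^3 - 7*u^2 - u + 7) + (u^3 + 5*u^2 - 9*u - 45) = 2*u^3 - 2*u^2 - 10*u - 38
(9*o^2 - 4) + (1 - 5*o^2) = 4*o^2 - 3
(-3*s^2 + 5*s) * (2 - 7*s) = 21*s^3 - 41*s^2 + 10*s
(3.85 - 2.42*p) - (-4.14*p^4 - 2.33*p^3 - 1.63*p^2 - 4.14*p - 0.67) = 4.14*p^4 + 2.33*p^3 + 1.63*p^2 + 1.72*p + 4.52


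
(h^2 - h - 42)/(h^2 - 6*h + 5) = (h^2 - h - 42)/(h^2 - 6*h + 5)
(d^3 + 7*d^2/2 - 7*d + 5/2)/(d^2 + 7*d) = (2*d^3 + 7*d^2 - 14*d + 5)/(2*d*(d + 7))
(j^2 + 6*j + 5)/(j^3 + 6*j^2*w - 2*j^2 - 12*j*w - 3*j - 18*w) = (j + 5)/(j^2 + 6*j*w - 3*j - 18*w)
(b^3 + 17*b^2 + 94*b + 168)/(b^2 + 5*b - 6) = (b^2 + 11*b + 28)/(b - 1)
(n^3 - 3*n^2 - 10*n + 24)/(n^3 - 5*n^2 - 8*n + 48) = (n - 2)/(n - 4)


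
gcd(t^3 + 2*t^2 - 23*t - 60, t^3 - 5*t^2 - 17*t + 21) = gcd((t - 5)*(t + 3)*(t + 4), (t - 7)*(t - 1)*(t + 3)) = t + 3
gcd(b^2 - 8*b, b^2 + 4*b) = b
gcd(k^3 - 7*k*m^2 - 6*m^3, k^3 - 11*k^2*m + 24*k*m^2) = k - 3*m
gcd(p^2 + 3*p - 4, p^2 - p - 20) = p + 4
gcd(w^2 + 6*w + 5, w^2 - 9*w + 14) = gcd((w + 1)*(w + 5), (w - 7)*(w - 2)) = 1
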